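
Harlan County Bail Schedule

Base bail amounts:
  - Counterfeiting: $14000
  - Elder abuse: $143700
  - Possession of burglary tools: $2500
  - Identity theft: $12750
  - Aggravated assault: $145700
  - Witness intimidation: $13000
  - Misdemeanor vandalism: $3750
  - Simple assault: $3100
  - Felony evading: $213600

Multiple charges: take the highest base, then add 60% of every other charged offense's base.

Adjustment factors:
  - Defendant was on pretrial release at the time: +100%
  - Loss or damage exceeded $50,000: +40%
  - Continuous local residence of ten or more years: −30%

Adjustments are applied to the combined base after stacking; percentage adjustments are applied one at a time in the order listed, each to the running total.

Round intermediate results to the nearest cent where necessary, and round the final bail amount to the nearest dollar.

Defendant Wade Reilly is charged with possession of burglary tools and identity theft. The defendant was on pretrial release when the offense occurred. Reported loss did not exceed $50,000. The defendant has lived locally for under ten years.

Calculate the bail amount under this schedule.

Base amounts from the schedule: possession of burglary tools $2500; identity theft $12750.
Stacking rule: highest base plus 60% of each additional charge. Highest is identity theft at $12750. Additional: $2500 × 60% = $1500. Combined base = $12750 + $1500 = $14250.
Defendant was on pretrial release at the time (+100%): $14250 × 2 = $28500.

$28500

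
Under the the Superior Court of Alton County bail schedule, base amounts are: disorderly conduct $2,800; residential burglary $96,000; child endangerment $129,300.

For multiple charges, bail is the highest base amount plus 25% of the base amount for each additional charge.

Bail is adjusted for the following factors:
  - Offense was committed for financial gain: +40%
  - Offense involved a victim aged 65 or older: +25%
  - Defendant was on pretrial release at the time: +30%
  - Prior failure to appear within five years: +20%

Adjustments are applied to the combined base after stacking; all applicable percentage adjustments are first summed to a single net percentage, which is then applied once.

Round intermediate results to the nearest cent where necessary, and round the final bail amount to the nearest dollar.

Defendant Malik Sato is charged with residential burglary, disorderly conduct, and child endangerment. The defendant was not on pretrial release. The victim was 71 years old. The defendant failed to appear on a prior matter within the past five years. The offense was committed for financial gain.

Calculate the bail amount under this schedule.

Base amounts from the schedule: residential burglary $96,000; disorderly conduct $2,800; child endangerment $129,300.
Stacking rule: highest base plus 25% of each additional charge. Highest is child endangerment at $129,300. Additional: $96,000 × 25% = $24,000; $2,800 × 25% = $700. Combined base = $129,300 + $24,700 = $154,000.
Net percentage adjustment: +40% +25% +20% = +85%. $154,000 × 1.85 = $284,900.

$284,900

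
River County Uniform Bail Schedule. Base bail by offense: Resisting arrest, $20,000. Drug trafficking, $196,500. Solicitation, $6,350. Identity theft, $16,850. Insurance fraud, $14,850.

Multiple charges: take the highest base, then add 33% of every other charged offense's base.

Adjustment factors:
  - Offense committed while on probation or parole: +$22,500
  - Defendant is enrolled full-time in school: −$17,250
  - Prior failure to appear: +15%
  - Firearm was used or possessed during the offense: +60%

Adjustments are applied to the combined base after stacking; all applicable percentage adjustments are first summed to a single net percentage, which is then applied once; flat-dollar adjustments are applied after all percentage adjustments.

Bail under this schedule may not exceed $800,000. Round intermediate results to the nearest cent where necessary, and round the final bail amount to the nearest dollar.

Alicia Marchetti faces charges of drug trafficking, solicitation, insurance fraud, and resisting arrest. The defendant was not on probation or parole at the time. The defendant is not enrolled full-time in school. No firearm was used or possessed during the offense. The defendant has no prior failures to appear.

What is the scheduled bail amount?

$210,096

Base amounts from the schedule: drug trafficking $196,500; solicitation $6,350; insurance fraud $14,850; resisting arrest $20,000.
Stacking rule: highest base plus 33% of each additional charge. Highest is drug trafficking at $196,500. Additional: $6,350 × 33% = $2,095.50; $14,850 × 33% = $4,900.50; $20,000 × 33% = $6,600. Combined base = $196,500 + $13,596 = $210,096.
No adjustment factors apply to this defendant.
$210,096 is within the $800,000 maximum.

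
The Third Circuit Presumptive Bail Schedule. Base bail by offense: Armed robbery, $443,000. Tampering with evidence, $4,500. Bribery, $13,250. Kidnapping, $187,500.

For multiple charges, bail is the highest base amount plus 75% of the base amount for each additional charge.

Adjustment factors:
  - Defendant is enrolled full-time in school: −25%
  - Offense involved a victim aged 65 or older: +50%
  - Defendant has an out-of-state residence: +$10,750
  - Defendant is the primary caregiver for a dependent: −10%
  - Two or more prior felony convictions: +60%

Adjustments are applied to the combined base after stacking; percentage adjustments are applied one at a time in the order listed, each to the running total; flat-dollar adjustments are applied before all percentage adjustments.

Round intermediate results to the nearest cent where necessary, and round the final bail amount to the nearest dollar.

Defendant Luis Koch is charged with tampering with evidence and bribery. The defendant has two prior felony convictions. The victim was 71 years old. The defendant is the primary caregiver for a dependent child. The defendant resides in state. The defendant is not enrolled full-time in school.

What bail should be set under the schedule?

$35,910

Base amounts from the schedule: tampering with evidence $4,500; bribery $13,250.
Stacking rule: highest base plus 75% of each additional charge. Highest is bribery at $13,250. Additional: $4,500 × 75% = $3,375. Combined base = $13,250 + $3,375 = $16,625.
Offense involved a victim aged 65 or older (+50%): $16,625 × 1.5 = $24,937.50.
Defendant is the primary caregiver for a dependent (−10%): $24,937.50 × 0.9 = $22,443.75.
Two or more prior felony convictions (+60%): $22,443.75 × 1.6 = $35,910.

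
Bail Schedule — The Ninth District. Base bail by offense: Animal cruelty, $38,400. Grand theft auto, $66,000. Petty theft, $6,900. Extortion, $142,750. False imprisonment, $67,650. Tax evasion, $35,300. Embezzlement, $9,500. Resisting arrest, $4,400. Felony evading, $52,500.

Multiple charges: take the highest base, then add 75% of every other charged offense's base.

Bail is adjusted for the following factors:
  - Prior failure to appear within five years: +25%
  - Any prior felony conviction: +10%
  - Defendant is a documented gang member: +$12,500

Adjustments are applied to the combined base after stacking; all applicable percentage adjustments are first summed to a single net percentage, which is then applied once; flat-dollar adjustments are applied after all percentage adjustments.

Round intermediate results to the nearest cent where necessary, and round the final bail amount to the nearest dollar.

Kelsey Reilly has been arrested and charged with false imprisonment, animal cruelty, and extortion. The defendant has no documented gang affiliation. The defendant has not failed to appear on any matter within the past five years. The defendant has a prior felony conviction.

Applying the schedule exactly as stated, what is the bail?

Base amounts from the schedule: false imprisonment $67,650; animal cruelty $38,400; extortion $142,750.
Stacking rule: highest base plus 75% of each additional charge. Highest is extortion at $142,750. Additional: $67,650 × 75% = $50,737.50; $38,400 × 75% = $28,800. Combined base = $142,750 + $79,537.50 = $222,287.50.
Any prior felony conviction (+10%): $222,287.50 × 1.1 = $244,516.25.
Rounded to the nearest dollar: $244,516.

$244,516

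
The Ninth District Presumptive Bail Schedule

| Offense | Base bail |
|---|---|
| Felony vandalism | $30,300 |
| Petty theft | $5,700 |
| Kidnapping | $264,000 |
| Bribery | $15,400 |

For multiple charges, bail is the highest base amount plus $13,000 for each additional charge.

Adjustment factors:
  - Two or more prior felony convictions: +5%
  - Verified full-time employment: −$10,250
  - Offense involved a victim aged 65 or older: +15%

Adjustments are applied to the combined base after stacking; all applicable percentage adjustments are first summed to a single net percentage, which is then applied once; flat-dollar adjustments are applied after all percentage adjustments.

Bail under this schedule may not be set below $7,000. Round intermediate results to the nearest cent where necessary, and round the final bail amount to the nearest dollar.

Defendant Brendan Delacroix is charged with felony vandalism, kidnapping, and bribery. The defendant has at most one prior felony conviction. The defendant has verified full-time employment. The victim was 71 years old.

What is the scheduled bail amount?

Base amounts from the schedule: felony vandalism $30,300; kidnapping $264,000; bribery $15,400.
Stacking rule: highest base plus $13,000 per additional charge. Highest is kidnapping at $264,000; 2 additional charges → +$26,000. Combined base = $290,000.
Offense involved a victim aged 65 or older (+15%): $290,000 × 1.15 = $333,500.
Verified full-time employment (−$10,250 flat): $333,500 − $10,250 = $323,250.
$323,250 is at or above the $7,000 minimum.

$323,250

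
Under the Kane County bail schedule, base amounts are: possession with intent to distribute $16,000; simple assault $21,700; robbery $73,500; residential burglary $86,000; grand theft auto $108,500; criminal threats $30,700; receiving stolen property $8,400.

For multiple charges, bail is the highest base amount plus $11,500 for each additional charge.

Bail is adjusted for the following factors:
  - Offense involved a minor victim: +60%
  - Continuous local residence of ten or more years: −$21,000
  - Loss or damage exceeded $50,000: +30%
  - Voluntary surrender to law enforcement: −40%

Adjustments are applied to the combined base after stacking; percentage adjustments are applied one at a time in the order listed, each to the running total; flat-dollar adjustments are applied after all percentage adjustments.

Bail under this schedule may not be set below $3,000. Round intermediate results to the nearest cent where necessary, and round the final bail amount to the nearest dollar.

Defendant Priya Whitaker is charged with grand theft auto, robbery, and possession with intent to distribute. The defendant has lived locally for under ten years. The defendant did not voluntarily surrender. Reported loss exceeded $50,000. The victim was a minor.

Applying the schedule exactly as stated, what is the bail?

$273,520

Base amounts from the schedule: grand theft auto $108,500; robbery $73,500; possession with intent to distribute $16,000.
Stacking rule: highest base plus $11,500 per additional charge. Highest is grand theft auto at $108,500; 2 additional charges → +$23,000. Combined base = $131,500.
Offense involved a minor victim (+60%): $131,500 × 1.6 = $210,400.
Loss or damage exceeded $50,000 (+30%): $210,400 × 1.3 = $273,520.
$273,520 is at or above the $3,000 minimum.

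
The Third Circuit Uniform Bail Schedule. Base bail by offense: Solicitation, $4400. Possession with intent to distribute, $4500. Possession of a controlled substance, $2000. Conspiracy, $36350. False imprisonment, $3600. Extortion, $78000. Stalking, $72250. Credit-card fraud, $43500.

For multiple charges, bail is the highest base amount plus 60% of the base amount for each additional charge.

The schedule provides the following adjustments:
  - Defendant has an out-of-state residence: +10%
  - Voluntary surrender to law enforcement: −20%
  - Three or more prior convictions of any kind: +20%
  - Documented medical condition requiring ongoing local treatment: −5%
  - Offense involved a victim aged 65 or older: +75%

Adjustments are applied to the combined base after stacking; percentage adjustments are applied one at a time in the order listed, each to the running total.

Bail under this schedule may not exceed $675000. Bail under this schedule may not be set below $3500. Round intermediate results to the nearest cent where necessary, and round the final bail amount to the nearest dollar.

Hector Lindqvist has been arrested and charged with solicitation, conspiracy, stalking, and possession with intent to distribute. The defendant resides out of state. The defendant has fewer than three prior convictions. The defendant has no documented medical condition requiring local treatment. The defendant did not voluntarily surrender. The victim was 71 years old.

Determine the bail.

Base amounts from the schedule: solicitation $4400; conspiracy $36350; stalking $72250; possession with intent to distribute $4500.
Stacking rule: highest base plus 60% of each additional charge. Highest is stalking at $72250. Additional: $4400 × 60% = $2640; $36350 × 60% = $21810; $4500 × 60% = $2700. Combined base = $72250 + $27150 = $99400.
Defendant has an out-of-state residence (+10%): $99400 × 1.1 = $109340.
Offense involved a victim aged 65 or older (+75%): $109340 × 1.75 = $191345.
$191345 is within the $675000 maximum.
$191345 is at or above the $3500 minimum.

$191345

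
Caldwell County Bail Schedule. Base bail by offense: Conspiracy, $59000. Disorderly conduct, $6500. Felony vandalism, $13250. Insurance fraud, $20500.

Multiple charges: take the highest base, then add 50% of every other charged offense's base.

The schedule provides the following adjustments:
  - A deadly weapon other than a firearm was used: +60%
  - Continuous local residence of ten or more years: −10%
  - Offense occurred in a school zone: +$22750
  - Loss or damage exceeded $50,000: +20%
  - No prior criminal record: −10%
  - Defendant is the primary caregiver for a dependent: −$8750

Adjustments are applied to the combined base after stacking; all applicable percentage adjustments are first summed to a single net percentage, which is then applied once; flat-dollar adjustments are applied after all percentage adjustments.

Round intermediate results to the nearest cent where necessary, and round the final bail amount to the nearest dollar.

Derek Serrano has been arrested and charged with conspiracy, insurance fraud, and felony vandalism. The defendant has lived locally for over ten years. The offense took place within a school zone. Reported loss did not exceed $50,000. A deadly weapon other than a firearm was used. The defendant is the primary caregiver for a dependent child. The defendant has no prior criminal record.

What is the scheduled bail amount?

$120225

Base amounts from the schedule: conspiracy $59000; insurance fraud $20500; felony vandalism $13250.
Stacking rule: highest base plus 50% of each additional charge. Highest is conspiracy at $59000. Additional: $20500 × 50% = $10250; $13250 × 50% = $6625. Combined base = $59000 + $16875 = $75875.
Net percentage adjustment: +60% −10% −10% = +40%. $75875 × 1.4 = $106225.
Offense occurred in a school zone (+$22750 flat): $106225 + $22750 = $128975.
Defendant is the primary caregiver for a dependent (−$8750 flat): $128975 − $8750 = $120225.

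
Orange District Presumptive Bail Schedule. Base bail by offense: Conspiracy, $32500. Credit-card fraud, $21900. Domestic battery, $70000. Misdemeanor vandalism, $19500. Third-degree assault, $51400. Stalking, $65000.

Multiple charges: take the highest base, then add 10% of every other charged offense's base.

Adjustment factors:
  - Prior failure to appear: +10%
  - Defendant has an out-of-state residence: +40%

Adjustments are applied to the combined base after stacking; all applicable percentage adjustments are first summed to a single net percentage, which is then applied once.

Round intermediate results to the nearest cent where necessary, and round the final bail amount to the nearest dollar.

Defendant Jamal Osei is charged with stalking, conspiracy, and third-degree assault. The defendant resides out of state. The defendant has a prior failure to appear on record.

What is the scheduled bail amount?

$110085

Base amounts from the schedule: stalking $65000; conspiracy $32500; third-degree assault $51400.
Stacking rule: highest base plus 10% of each additional charge. Highest is stalking at $65000. Additional: $32500 × 10% = $3250; $51400 × 10% = $5140. Combined base = $65000 + $8390 = $73390.
Net percentage adjustment: +10% +40% = +50%. $73390 × 1.5 = $110085.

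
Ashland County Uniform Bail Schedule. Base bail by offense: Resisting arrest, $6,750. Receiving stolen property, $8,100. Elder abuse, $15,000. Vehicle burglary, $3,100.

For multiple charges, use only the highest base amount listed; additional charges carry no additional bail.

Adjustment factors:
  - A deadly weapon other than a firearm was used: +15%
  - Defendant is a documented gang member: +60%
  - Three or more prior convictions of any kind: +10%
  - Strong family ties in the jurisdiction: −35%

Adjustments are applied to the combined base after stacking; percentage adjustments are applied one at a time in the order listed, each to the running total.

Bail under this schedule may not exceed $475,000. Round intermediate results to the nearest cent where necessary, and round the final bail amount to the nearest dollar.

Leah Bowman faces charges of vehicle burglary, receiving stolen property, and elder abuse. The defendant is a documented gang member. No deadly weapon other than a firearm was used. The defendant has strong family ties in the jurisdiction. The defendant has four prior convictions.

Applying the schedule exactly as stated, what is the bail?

Base amounts from the schedule: vehicle burglary $3,100; receiving stolen property $8,100; elder abuse $15,000.
Stacking rule: use the highest base only. Highest is elder abuse at $15,000. Combined base = $15,000.
Defendant is a documented gang member (+60%): $15,000 × 1.6 = $24,000.
Three or more prior convictions of any kind (+10%): $24,000 × 1.1 = $26,400.
Strong family ties in the jurisdiction (−35%): $26,400 × 0.65 = $17,160.
$17,160 is within the $475,000 maximum.

$17,160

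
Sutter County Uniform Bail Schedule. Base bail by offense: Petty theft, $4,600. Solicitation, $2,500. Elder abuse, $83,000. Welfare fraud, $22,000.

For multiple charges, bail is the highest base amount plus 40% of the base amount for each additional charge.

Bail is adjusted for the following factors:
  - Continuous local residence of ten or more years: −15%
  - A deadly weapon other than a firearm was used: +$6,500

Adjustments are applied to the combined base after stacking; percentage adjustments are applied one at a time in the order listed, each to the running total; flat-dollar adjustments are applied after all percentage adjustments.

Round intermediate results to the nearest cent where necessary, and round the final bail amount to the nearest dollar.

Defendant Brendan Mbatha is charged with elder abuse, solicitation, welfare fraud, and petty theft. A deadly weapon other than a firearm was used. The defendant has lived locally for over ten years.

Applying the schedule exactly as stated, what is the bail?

Base amounts from the schedule: elder abuse $83,000; solicitation $2,500; welfare fraud $22,000; petty theft $4,600.
Stacking rule: highest base plus 40% of each additional charge. Highest is elder abuse at $83,000. Additional: $2,500 × 40% = $1,000; $22,000 × 40% = $8,800; $4,600 × 40% = $1,840. Combined base = $83,000 + $11,640 = $94,640.
Continuous local residence of ten or more years (−15%): $94,640 × 0.85 = $80,444.
A deadly weapon other than a firearm was used (+$6,500 flat): $80,444 + $6,500 = $86,944.

$86,944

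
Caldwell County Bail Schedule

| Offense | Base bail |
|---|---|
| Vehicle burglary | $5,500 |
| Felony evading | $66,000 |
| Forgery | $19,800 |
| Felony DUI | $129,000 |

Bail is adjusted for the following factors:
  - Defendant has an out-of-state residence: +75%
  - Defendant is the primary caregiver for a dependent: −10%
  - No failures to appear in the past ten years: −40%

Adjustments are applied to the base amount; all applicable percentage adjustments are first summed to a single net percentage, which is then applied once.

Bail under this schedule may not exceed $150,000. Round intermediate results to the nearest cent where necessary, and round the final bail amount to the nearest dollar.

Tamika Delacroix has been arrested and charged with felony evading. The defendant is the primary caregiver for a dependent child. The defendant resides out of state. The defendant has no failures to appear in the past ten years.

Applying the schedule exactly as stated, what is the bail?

Base amounts from the schedule: felony evading $66,000.
Single charge. Combined base = $66,000.
Net percentage adjustment: +75% −10% −40% = +25%. $66,000 × 1.25 = $82,500.
$82,500 is within the $150,000 maximum.

$82,500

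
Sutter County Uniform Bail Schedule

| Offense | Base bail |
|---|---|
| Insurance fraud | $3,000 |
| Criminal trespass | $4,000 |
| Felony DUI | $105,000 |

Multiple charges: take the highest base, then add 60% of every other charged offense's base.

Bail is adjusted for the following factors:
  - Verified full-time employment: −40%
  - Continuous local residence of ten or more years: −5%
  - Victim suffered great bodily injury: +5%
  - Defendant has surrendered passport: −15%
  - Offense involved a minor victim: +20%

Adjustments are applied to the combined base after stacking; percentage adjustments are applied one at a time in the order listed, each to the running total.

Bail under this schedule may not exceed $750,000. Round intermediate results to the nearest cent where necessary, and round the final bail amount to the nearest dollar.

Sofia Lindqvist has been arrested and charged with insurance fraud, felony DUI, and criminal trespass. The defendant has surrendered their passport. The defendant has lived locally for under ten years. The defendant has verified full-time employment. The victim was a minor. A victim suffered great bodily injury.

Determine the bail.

Base amounts from the schedule: insurance fraud $3,000; felony DUI $105,000; criminal trespass $4,000.
Stacking rule: highest base plus 60% of each additional charge. Highest is felony DUI at $105,000. Additional: $3,000 × 60% = $1,800; $4,000 × 60% = $2,400. Combined base = $105,000 + $4,200 = $109,200.
Verified full-time employment (−40%): $109,200 × 0.6 = $65,520.
Victim suffered great bodily injury (+5%): $65,520 × 1.05 = $68,796.
Defendant has surrendered passport (−15%): $68,796 × 0.85 = $58,476.60.
Offense involved a minor victim (+20%): $58,476.60 × 1.2 = $70,171.92.
$70,171.92 is within the $750,000 maximum.
Rounded to the nearest dollar: $70,172.

$70,172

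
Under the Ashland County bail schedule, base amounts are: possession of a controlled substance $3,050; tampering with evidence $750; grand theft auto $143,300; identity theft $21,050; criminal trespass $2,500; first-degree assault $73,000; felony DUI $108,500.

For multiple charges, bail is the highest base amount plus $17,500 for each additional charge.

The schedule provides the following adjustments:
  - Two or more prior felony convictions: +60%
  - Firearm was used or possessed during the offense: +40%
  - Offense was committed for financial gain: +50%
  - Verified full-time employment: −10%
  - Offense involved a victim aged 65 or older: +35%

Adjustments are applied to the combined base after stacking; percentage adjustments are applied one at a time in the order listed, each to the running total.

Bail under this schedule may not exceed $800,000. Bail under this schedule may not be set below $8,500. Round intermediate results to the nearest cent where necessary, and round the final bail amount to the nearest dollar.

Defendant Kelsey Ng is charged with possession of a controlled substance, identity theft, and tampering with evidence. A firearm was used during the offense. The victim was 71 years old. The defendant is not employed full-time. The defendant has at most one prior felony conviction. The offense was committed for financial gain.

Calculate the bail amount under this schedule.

$158,902

Base amounts from the schedule: possession of a controlled substance $3,050; identity theft $21,050; tampering with evidence $750.
Stacking rule: highest base plus $17,500 per additional charge. Highest is identity theft at $21,050; 2 additional charges → +$35,000. Combined base = $56,050.
Firearm was used or possessed during the offense (+40%): $56,050 × 1.4 = $78,470.
Offense was committed for financial gain (+50%): $78,470 × 1.5 = $117,705.
Offense involved a victim aged 65 or older (+35%): $117,705 × 1.35 = $158,901.75.
$158,901.75 is within the $800,000 maximum.
$158,901.75 is at or above the $8,500 minimum.
Rounded to the nearest dollar: $158,902.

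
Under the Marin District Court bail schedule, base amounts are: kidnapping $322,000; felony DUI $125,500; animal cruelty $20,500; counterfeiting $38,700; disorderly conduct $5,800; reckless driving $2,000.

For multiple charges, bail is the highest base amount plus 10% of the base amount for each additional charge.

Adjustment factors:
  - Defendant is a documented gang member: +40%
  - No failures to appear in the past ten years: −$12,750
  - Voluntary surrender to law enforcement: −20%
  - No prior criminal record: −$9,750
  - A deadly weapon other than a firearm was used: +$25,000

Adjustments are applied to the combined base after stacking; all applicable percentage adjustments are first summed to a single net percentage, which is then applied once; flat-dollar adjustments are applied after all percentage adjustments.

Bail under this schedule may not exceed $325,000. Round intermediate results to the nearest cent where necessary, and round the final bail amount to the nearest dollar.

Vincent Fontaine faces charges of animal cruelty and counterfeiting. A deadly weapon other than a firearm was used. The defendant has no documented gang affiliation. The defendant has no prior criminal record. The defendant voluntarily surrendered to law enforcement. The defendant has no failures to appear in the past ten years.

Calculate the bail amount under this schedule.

Base amounts from the schedule: animal cruelty $20,500; counterfeiting $38,700.
Stacking rule: highest base plus 10% of each additional charge. Highest is counterfeiting at $38,700. Additional: $20,500 × 10% = $2,050. Combined base = $38,700 + $2,050 = $40,750.
Voluntary surrender to law enforcement (−20%): $40,750 × 0.8 = $32,600.
No failures to appear in the past ten years (−$12,750 flat): $32,600 − $12,750 = $19,850.
No prior criminal record (−$9,750 flat): $19,850 − $9,750 = $10,100.
A deadly weapon other than a firearm was used (+$25,000 flat): $10,100 + $25,000 = $35,100.
$35,100 is within the $325,000 maximum.

$35,100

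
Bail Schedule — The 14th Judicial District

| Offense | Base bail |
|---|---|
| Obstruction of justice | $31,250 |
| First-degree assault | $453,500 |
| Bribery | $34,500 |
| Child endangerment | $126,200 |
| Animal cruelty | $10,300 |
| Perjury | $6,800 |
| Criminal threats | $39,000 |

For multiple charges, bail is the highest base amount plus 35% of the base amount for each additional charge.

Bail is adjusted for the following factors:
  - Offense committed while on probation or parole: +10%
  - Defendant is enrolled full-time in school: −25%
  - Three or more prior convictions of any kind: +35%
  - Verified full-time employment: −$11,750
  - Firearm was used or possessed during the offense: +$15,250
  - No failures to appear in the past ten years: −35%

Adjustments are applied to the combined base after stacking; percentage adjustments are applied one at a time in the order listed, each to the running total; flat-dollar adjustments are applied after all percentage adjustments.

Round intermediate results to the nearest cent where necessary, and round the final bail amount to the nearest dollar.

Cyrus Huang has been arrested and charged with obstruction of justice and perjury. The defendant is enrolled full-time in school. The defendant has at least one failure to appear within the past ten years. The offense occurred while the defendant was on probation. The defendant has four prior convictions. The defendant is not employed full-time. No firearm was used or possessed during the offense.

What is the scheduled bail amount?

Base amounts from the schedule: obstruction of justice $31,250; perjury $6,800.
Stacking rule: highest base plus 35% of each additional charge. Highest is obstruction of justice at $31,250. Additional: $6,800 × 35% = $2,380. Combined base = $31,250 + $2,380 = $33,630.
Offense committed while on probation or parole (+10%): $33,630 × 1.1 = $36,993.
Defendant is enrolled full-time in school (−25%): $36,993 × 0.75 = $27,744.75.
Three or more prior convictions of any kind (+35%): $27,744.75 × 1.35 = $37,455.41.
Rounded to the nearest dollar: $37,455.

$37,455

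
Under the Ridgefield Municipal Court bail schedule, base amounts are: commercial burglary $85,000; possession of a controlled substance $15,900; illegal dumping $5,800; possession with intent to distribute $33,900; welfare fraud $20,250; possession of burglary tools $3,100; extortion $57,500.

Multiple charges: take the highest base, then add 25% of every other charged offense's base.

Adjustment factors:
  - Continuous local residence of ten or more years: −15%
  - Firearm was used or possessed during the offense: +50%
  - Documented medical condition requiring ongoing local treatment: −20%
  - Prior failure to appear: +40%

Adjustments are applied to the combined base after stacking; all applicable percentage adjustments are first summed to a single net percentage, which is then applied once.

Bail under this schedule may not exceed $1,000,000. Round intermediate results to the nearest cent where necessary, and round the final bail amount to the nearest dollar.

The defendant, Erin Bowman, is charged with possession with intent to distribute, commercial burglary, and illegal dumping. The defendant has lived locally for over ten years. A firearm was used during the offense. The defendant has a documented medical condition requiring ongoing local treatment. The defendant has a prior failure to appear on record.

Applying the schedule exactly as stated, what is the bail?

$147,134

Base amounts from the schedule: possession with intent to distribute $33,900; commercial burglary $85,000; illegal dumping $5,800.
Stacking rule: highest base plus 25% of each additional charge. Highest is commercial burglary at $85,000. Additional: $33,900 × 25% = $8,475; $5,800 × 25% = $1,450. Combined base = $85,000 + $9,925 = $94,925.
Net percentage adjustment: −15% +50% −20% +40% = +55%. $94,925 × 1.55 = $147,133.75.
$147,133.75 is within the $1,000,000 maximum.
Rounded to the nearest dollar: $147,134.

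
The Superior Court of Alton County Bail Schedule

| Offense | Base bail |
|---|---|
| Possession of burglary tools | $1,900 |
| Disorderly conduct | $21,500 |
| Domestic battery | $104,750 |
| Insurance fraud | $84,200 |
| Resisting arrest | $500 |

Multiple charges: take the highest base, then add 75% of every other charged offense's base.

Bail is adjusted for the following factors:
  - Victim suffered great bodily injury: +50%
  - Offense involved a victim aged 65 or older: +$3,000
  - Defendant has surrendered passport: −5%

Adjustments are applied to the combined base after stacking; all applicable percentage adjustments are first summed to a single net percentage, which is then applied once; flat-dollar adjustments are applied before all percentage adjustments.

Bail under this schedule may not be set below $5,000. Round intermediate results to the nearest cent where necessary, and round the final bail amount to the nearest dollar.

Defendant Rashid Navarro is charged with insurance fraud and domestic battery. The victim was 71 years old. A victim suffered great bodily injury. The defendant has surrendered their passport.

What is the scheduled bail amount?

Base amounts from the schedule: insurance fraud $84,200; domestic battery $104,750.
Stacking rule: highest base plus 75% of each additional charge. Highest is domestic battery at $104,750. Additional: $84,200 × 75% = $63,150. Combined base = $104,750 + $63,150 = $167,900.
Offense involved a victim aged 65 or older (+$3,000 flat): $167,900 + $3,000 = $170,900.
Net percentage adjustment: +50% −5% = +45%. $170,900 × 1.45 = $247,805.
$247,805 is at or above the $5,000 minimum.

$247,805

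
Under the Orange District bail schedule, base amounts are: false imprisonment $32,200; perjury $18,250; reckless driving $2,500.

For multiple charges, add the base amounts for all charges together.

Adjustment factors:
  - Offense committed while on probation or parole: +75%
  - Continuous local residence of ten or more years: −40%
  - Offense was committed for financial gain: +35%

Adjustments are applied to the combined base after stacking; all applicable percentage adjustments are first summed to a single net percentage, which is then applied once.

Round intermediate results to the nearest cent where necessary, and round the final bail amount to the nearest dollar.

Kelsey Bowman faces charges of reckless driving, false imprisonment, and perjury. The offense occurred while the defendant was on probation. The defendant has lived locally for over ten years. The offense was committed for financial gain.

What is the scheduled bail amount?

Base amounts from the schedule: reckless driving $2,500; false imprisonment $32,200; perjury $18,250.
Stacking rule: sum of all bases. $2,500 + $32,200 + $18,250 = $52,950.
Net percentage adjustment: +75% −40% +35% = +70%. $52,950 × 1.7 = $90,015.

$90,015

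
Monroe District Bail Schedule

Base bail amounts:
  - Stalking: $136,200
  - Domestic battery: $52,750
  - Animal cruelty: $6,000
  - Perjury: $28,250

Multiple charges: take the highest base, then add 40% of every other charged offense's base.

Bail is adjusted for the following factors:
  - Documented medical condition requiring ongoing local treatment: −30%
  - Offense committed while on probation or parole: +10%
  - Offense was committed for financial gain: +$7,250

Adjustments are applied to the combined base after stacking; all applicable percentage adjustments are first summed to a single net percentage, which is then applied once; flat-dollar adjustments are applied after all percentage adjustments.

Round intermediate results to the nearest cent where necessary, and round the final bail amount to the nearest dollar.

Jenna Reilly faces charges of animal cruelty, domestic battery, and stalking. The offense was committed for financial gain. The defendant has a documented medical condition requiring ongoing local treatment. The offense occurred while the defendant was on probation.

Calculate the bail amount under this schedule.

Base amounts from the schedule: animal cruelty $6,000; domestic battery $52,750; stalking $136,200.
Stacking rule: highest base plus 40% of each additional charge. Highest is stalking at $136,200. Additional: $6,000 × 40% = $2,400; $52,750 × 40% = $21,100. Combined base = $136,200 + $23,500 = $159,700.
Net percentage adjustment: −30% +10% = −20%. $159,700 × 0.8 = $127,760.
Offense was committed for financial gain (+$7,250 flat): $127,760 + $7,250 = $135,010.

$135,010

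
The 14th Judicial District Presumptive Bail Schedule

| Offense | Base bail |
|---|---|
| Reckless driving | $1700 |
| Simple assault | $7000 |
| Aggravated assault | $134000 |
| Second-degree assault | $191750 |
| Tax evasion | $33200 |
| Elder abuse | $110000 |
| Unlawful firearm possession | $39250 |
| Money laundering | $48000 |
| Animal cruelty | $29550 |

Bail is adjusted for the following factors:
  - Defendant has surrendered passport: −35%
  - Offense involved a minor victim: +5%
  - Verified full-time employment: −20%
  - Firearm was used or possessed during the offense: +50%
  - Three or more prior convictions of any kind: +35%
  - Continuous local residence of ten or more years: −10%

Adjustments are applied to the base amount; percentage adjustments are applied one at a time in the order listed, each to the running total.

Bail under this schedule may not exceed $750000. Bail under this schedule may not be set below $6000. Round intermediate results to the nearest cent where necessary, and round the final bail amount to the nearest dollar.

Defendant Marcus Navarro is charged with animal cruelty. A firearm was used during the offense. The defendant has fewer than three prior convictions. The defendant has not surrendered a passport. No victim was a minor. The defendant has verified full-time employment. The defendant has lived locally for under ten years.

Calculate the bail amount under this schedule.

$35460

Base amounts from the schedule: animal cruelty $29550.
Single charge. Combined base = $29550.
Verified full-time employment (−20%): $29550 × 0.8 = $23640.
Firearm was used or possessed during the offense (+50%): $23640 × 1.5 = $35460.
$35460 is within the $750000 maximum.
$35460 is at or above the $6000 minimum.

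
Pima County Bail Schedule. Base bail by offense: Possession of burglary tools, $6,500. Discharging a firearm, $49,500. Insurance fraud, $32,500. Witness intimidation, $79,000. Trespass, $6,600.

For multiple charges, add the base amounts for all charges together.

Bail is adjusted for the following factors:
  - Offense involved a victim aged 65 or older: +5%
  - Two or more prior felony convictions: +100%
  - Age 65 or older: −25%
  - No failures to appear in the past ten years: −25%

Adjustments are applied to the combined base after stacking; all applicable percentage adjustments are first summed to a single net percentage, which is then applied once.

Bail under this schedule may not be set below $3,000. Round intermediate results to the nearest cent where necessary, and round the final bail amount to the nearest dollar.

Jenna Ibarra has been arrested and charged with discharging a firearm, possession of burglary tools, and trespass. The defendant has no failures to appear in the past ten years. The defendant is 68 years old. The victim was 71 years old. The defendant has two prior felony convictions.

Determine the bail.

$97,030

Base amounts from the schedule: discharging a firearm $49,500; possession of burglary tools $6,500; trespass $6,600.
Stacking rule: sum of all bases. $49,500 + $6,500 + $6,600 = $62,600.
Net percentage adjustment: +5% +100% −25% −25% = +55%. $62,600 × 1.55 = $97,030.
$97,030 is at or above the $3,000 minimum.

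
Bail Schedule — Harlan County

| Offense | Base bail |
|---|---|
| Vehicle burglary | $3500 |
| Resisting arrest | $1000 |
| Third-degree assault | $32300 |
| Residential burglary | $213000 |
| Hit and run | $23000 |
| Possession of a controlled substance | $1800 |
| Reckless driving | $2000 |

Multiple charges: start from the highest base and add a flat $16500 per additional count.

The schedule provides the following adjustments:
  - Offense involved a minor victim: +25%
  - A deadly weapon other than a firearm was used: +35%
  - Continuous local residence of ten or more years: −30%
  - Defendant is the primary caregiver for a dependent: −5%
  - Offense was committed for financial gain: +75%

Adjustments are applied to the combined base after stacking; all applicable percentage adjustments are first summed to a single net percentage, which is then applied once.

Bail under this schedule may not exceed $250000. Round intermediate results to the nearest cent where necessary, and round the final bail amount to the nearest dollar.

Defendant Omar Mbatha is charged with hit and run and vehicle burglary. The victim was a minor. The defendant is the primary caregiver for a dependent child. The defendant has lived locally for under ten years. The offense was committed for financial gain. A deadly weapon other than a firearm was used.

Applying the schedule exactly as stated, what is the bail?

$90850

Base amounts from the schedule: hit and run $23000; vehicle burglary $3500.
Stacking rule: highest base plus $16500 per additional charge. Highest is hit and run at $23000; 1 additional charge → +$16500. Combined base = $39500.
Net percentage adjustment: +25% +35% −5% +75% = +130%. $39500 × 2.3 = $90850.
$90850 is within the $250000 maximum.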